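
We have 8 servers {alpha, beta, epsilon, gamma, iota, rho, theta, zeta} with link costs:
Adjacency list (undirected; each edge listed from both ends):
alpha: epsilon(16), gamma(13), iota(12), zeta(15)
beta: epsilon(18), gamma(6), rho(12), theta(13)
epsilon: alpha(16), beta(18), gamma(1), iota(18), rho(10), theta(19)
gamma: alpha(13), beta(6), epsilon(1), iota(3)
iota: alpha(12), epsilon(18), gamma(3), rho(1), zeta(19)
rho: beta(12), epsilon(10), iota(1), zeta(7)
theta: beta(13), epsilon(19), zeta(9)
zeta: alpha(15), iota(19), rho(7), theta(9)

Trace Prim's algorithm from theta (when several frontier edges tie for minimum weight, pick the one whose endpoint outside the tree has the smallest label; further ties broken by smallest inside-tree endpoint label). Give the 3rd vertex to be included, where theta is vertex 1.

Prim's algorithm from theta:
Step 1: cheapest edge leaving the tree is theta–zeta (9); add zeta.
Step 2: cheapest edge leaving the tree is rho–zeta (7); add rho.
Step 3: cheapest edge leaving the tree is iota–rho (1); add iota.
Step 4: cheapest edge leaving the tree is gamma–iota (3); add gamma.
Step 5: cheapest edge leaving the tree is epsilon–gamma (1); add epsilon.
Step 6: cheapest edge leaving the tree is beta–gamma (6); add beta.
Step 7: cheapest edge leaving the tree is alpha–iota (12); add alpha.
Vertex order: theta, zeta, rho, iota, gamma, epsilon, beta, alpha. The 3rd vertex is rho.

rho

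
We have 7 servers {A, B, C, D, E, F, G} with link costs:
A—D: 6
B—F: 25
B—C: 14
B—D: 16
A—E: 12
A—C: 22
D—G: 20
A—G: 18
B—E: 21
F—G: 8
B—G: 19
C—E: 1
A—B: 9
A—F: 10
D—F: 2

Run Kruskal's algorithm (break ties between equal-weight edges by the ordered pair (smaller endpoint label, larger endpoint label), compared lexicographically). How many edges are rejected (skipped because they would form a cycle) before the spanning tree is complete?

Kruskal's algorithm — process edges by increasing weight (ties by edge label):
C—E (1): add. Components now {A} {B} {C,E} {D} {F} {G}
D—F (2): add. Components now {A} {B} {C,E} {D,F} {G}
A—D (6): add. Components now {A,D,F} {B} {C,E} {G}
F—G (8): add. Components now {A,D,F,G} {B} {C,E}
A—B (9): add. Components now {A,B,D,F,G} {C,E}
A—F (10): skip — A and F already connected.
A—E (12): add. Components now {A,B,C,D,E,F,G}
Edges rejected before the tree was complete: 1.

1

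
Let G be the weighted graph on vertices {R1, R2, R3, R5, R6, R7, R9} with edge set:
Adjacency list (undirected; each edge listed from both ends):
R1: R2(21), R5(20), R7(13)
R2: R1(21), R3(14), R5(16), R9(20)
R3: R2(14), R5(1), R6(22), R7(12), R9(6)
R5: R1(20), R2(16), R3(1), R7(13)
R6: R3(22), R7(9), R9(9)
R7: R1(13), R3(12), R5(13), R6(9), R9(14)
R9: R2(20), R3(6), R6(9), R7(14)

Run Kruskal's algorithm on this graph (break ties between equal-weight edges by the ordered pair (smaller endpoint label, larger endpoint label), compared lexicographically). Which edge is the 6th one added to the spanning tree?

Kruskal's algorithm — process edges by increasing weight (ties by edge label):
R3 R5 (1): add — endpoints in different components.
R3 R9 (6): add — endpoints in different components.
R6 R7 (9): add — endpoints in different components.
R6 R9 (9): add — endpoints in different components.
R3 R7 (12): skip — R3 and R7 already connected.
R1 R7 (13): add — endpoints in different components.
R5 R7 (13): skip — R5 and R7 already connected.
R2 R3 (14): add — endpoints in different components.
The 6th edge added is R2 R3.

R2-R3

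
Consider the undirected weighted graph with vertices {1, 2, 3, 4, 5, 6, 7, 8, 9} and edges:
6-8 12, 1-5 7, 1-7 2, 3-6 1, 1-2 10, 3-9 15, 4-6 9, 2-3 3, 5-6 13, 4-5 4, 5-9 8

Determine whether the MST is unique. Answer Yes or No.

Kruskal's algorithm — process edges by increasing weight (ties by edge label):
3-6 (1): add — endpoints in different components.
1-7 (2): add — endpoints in different components.
2-3 (3): add — endpoints in different components.
4-5 (4): add — endpoints in different components.
1-5 (7): add — endpoints in different components.
5-9 (8): add — endpoints in different components.
4-6 (9): add — endpoints in different components.
1-2 (10): skip — 1 and 2 already connected.
6-8 (12): add — endpoints in different components.
Every non-tree edge has weight strictly greater than the heaviest edge on the tree path between its endpoints, so the MST is unique.

Yes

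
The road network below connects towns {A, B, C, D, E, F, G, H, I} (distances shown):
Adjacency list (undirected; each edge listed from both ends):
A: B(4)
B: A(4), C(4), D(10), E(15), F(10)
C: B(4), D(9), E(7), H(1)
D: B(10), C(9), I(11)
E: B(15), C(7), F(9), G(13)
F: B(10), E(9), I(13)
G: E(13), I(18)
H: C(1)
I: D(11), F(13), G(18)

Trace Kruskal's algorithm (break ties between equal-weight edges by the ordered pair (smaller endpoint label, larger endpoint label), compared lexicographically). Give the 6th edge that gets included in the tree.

Kruskal's algorithm — process edges by increasing weight (ties by edge label):
C-H (1): add — endpoints in different components.
A-B (4): add — endpoints in different components.
B-C (4): add — endpoints in different components.
C-E (7): add — endpoints in different components.
C-D (9): add — endpoints in different components.
E-F (9): add — endpoints in different components.
B-D (10): skip — B and D already connected.
B-F (10): skip — B and F already connected.
D-I (11): add — endpoints in different components.
E-G (13): add — endpoints in different components.
The 6th edge added is E-F.

E-F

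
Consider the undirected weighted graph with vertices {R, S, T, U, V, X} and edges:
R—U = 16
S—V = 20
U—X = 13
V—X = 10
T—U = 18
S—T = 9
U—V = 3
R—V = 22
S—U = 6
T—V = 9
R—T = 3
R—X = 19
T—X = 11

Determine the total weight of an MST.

31

Grow the tree from T using Prim:
Step 1: cheapest edge leaving the tree is R—T (3); add R.
Step 2: cheapest edge leaving the tree is S—T (9); add S.
Step 3: cheapest edge leaving the tree is S—U (6); add U.
Step 4: cheapest edge leaving the tree is U—V (3); add V.
Step 5: cheapest edge leaving the tree is V—X (10); add X.
MST edges: R—T, S—T, S—U, U—V, V—X; total weight 3+9+6+3+10 = 31.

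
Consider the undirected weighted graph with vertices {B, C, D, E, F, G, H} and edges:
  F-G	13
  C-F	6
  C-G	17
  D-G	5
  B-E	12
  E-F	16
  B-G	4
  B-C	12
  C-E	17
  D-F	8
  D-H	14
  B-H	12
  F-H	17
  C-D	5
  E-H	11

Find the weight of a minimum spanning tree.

Sort edges by weight, then run Kruskal:
B-G (4): add. Components now {B,G} {C} {D} {E} {F} {H}
C-D (5): add. Components now {B,G} {C,D} {E} {F} {H}
D-G (5): add. Components now {B,C,D,G} {E} {F} {H}
C-F (6): add. Components now {B,C,D,F,G} {E} {H}
D-F (8): skip — D and F already connected.
E-H (11): add. Components now {B,C,D,F,G} {E,H}
B-C (12): skip — B and C already connected.
B-E (12): add. Components now {B,C,D,E,F,G,H}
MST edges: B-G, C-D, D-G, C-F, E-H, B-E; total weight 4+5+5+6+11+12 = 43.

43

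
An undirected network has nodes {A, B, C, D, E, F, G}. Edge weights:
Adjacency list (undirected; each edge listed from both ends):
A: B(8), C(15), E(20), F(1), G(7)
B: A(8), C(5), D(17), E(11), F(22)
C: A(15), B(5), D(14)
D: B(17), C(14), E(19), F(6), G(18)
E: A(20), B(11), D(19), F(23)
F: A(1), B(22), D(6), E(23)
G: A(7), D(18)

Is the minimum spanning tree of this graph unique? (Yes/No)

Kruskal: consider edges lightest-first.
A-F (1): add — endpoints in different components.
B-C (5): add — endpoints in different components.
D-F (6): add — endpoints in different components.
A-G (7): add — endpoints in different components.
A-B (8): add — endpoints in different components.
B-E (11): add — endpoints in different components.
Every non-tree edge has weight strictly greater than the heaviest edge on the tree path between its endpoints, so the MST is unique.

Yes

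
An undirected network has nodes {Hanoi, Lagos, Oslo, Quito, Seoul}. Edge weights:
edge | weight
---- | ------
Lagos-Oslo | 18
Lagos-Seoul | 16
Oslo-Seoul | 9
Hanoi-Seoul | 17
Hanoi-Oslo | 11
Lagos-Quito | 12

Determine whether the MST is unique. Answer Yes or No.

Sort edges by weight, then run Kruskal:
Oslo-Seoul (9): add — endpoints in different components.
Hanoi-Oslo (11): add — endpoints in different components.
Lagos-Quito (12): add — endpoints in different components.
Lagos-Seoul (16): add — endpoints in different components.
Every non-tree edge has weight strictly greater than the heaviest edge on the tree path between its endpoints, so the MST is unique.

Yes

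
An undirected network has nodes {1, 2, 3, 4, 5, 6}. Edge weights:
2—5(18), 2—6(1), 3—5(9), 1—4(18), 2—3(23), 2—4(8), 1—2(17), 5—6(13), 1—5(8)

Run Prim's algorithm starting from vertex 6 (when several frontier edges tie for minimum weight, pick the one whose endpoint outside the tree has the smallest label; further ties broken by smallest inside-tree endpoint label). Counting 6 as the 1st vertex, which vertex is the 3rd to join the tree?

4

Prim, starting at 6.
Step 1: frontier [2—6 1, 5—6 13] → take 2—6 (1); add 2.
Step 2: frontier [2—4 8, 1—2 17, 2—5 18, 2—3 23, 5—6 13] → take 2—4 (8); add 4.
Step 3: frontier [1—2 17, 2—5 18, 2—3 23, 1—4 18, 5—6 13] → take 5—6 (13); add 5.
Step 4: frontier [1—2 17, 2—3 23, 1—4 18, 1—5 8, 3—5 9] → take 1—5 (8); add 1.
Step 5: frontier [2—3 23, 3—5 9] → take 3—5 (9); add 3.
Vertex order: 6, 2, 4, 5, 1, 3. The 3rd vertex is 4.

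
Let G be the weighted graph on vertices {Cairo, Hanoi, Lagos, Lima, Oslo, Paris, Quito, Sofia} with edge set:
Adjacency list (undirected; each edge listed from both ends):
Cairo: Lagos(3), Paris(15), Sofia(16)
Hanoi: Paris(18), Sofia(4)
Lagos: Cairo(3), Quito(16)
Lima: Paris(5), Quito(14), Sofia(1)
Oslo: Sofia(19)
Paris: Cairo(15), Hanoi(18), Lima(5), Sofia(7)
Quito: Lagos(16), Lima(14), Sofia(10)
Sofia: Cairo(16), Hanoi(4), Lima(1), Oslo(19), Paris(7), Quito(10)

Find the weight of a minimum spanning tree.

Prim's algorithm from Oslo:
Step 1: cheapest edge leaving the tree is Oslo—Sofia (19); add Sofia.
Step 2: cheapest edge leaving the tree is Lima—Sofia (1); add Lima.
Step 3: cheapest edge leaving the tree is Hanoi—Sofia (4); add Hanoi.
Step 4: cheapest edge leaving the tree is Lima—Paris (5); add Paris.
Step 5: cheapest edge leaving the tree is Quito—Sofia (10); add Quito.
Step 6: cheapest edge leaving the tree is Cairo—Paris (15); add Cairo.
Step 7: cheapest edge leaving the tree is Cairo—Lagos (3); add Lagos.
MST edges: Oslo—Sofia, Lima—Sofia, Hanoi—Sofia, Lima—Paris, Quito—Sofia, Cairo—Paris, Cairo—Lagos; total weight 19+1+4+5+10+15+3 = 57.

57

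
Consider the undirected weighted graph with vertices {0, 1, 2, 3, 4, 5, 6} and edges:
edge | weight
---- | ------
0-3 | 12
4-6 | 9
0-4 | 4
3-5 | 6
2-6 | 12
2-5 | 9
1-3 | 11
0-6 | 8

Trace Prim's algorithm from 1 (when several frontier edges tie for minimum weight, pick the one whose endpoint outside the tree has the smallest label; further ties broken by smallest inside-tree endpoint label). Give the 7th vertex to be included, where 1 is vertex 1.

Prim's algorithm from 1:
Step 1: cheapest edge leaving the tree is 1-3 (11); add 3.
Step 2: cheapest edge leaving the tree is 3-5 (6); add 5.
Step 3: cheapest edge leaving the tree is 2-5 (9); add 2.
Step 4: cheapest edge leaving the tree is 0-3 (12); add 0.
Step 5: cheapest edge leaving the tree is 0-4 (4); add 4.
Step 6: cheapest edge leaving the tree is 0-6 (8); add 6.
Vertex order: 1, 3, 5, 2, 0, 4, 6. The 7th vertex is 6.

6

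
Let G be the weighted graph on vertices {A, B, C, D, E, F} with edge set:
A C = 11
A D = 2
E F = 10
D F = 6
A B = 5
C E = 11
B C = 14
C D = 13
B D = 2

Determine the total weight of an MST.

Kruskal: consider edges lightest-first.
A D (2): add. Components now {A,D} {B} {C} {E} {F}
B D (2): add. Components now {A,B,D} {C} {E} {F}
A B (5): skip — A and B already connected.
D F (6): add. Components now {A,B,D,F} {C} {E}
E F (10): add. Components now {A,B,D,E,F} {C}
A C (11): add. Components now {A,B,C,D,E,F}
MST edges: A D, B D, D F, E F, A C; total weight 2+2+6+10+11 = 31.

31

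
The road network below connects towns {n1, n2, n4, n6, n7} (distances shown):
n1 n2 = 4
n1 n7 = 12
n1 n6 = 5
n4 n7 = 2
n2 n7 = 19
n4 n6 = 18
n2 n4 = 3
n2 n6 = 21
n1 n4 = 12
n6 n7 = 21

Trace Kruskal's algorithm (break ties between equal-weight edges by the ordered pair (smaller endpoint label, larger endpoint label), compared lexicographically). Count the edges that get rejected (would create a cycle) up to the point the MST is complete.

Kruskal's algorithm — process edges by increasing weight (ties by edge label):
n4 n7 (2): add. Components now {n1} {n4,n7} {n6} {n2}
n2 n4 (3): add. Components now {n1} {n2,n4,n7} {n6}
n1 n2 (4): add. Components now {n1,n2,n4,n7} {n6}
n1 n6 (5): add. Components now {n1,n2,n4,n6,n7}
Edges rejected before the tree was complete: 0.

0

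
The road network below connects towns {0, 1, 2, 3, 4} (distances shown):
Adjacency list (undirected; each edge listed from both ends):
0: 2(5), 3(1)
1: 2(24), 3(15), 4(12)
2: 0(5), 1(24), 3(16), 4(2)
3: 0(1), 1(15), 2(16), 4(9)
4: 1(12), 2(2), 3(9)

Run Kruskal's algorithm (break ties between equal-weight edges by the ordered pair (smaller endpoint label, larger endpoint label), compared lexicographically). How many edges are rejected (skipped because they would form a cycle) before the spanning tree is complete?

Kruskal's algorithm — process edges by increasing weight (ties by edge label):
0 3 (1): add. Components now {0,3} {1} {2} {4}
2 4 (2): add. Components now {0,3} {1} {2,4}
0 2 (5): add. Components now {0,2,3,4} {1}
3 4 (9): skip — 3 and 4 already connected.
1 4 (12): add. Components now {0,1,2,3,4}
Edges rejected before the tree was complete: 1.

1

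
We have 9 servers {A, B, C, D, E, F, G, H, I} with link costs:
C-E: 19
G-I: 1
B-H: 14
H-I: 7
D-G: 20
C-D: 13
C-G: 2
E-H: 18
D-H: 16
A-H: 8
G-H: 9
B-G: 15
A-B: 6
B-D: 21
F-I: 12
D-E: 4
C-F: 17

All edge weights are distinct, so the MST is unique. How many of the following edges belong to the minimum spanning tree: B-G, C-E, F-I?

1

Sort edges by weight, then run Kruskal:
G-I (1): add — endpoints in different components.
C-G (2): add — endpoints in different components.
D-E (4): add — endpoints in different components.
A-B (6): add — endpoints in different components.
H-I (7): add — endpoints in different components.
A-H (8): add — endpoints in different components.
G-H (9): skip — G and H already connected.
F-I (12): add — endpoints in different components.
C-D (13): add — endpoints in different components.
MST edge set: {G-I, C-G, D-E, A-B, H-I, A-H, F-I, C-D}.
Of the listed edges, {F-I} are in the MST → 1.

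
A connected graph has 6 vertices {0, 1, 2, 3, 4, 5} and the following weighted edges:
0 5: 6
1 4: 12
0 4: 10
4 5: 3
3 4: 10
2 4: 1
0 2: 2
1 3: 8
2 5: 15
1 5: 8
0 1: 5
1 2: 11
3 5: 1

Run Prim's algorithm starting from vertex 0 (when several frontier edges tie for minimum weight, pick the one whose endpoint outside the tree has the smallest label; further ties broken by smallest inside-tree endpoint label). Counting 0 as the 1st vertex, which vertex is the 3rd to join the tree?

4

Grow the tree from 0 using Prim:
Step 1: frontier [0 2 2, 0 1 5, 0 5 6, 0 4 10] → take 0 2 (2); add 2.
Step 2: frontier [0 1 5, 0 5 6, 0 4 10, 2 4 1, 1 2 11, 2 5 15] → take 2 4 (1); add 4.
Step 3: frontier [0 1 5, 0 5 6, 1 2 11, 2 5 15, 4 5 3, 3 4 10, 1 4 12] → take 4 5 (3); add 5.
Step 4: frontier [0 1 5, 1 2 11, 3 4 10, 1 4 12, 3 5 1, 1 5 8] → take 3 5 (1); add 3.
Step 5: frontier [0 1 5, 1 2 11, 1 3 8, 1 4 12, 1 5 8] → take 0 1 (5); add 1.
Vertex order: 0, 2, 4, 5, 3, 1. The 3rd vertex is 4.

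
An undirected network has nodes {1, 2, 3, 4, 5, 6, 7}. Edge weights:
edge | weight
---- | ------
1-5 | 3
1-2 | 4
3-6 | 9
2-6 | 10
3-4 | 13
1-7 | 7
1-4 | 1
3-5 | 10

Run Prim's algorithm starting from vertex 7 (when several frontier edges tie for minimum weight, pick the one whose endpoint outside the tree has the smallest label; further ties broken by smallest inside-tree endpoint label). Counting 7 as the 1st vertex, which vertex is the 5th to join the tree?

Grow the tree from 7 using Prim:
Step 1: frontier [1-7 7] → take 1-7 (7); add 1.
Step 2: frontier [1-4 1, 1-5 3, 1-2 4] → take 1-4 (1); add 4.
Step 3: frontier [1-5 3, 1-2 4, 3-4 13] → take 1-5 (3); add 5.
Step 4: frontier [1-2 4, 3-4 13, 3-5 10] → take 1-2 (4); add 2.
Step 5: frontier [2-6 10, 3-4 13, 3-5 10] → take 3-5 (10); add 3.
Step 6: frontier [2-6 10, 3-6 9] → take 3-6 (9); add 6.
Vertex order: 7, 1, 4, 5, 2, 3, 6. The 5th vertex is 2.

2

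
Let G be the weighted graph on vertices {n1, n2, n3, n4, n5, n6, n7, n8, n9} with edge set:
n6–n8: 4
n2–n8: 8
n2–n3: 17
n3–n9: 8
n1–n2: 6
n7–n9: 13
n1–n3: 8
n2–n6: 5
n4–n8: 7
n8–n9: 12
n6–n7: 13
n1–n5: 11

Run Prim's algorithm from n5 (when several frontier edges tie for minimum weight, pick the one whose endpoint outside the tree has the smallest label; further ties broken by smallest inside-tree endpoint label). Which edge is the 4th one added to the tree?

n6-n8

Prim's algorithm from n5:
Step 1: cheapest edge leaving the tree is n1–n5 (11); add n1.
Step 2: cheapest edge leaving the tree is n1–n2 (6); add n2.
Step 3: cheapest edge leaving the tree is n2–n6 (5); add n6.
Step 4: cheapest edge leaving the tree is n6–n8 (4); add n8.
Step 5: cheapest edge leaving the tree is n4–n8 (7); add n4.
Step 6: cheapest edge leaving the tree is n1–n3 (8); add n3.
Step 7: cheapest edge leaving the tree is n3–n9 (8); add n9.
Step 8: cheapest edge leaving the tree is n6–n7 (13); add n7.
The 4th edge added is n6–n8.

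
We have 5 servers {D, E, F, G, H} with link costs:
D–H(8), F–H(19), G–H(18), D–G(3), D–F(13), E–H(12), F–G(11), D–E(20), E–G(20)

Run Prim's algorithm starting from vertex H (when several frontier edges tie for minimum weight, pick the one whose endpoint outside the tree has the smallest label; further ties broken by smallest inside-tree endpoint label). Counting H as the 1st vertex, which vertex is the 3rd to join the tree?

G

Prim's algorithm from H:
Step 1: frontier [D–H 8, E–H 12, G–H 18, F–H 19] → take D–H (8); add D.
Step 2: frontier [D–G 3, D–F 13, D–E 20, E–H 12, G–H 18, F–H 19] → take D–G (3); add G.
Step 3: frontier [D–F 13, D–E 20, F–G 11, E–G 20, E–H 12, F–H 19] → take F–G (11); add F.
Step 4: frontier [D–E 20, E–G 20, E–H 12] → take E–H (12); add E.
Vertex order: H, D, G, F, E. The 3rd vertex is G.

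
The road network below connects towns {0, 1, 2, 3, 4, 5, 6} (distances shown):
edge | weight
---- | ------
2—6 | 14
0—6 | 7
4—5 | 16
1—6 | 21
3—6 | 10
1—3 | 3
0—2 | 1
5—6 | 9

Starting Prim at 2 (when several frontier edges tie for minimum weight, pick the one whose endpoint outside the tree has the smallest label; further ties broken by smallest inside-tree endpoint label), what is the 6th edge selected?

Prim's algorithm from 2:
Step 1: cheapest edge leaving the tree is 0—2 (1); add 0.
Step 2: cheapest edge leaving the tree is 0—6 (7); add 6.
Step 3: cheapest edge leaving the tree is 5—6 (9); add 5.
Step 4: cheapest edge leaving the tree is 3—6 (10); add 3.
Step 5: cheapest edge leaving the tree is 1—3 (3); add 1.
Step 6: cheapest edge leaving the tree is 4—5 (16); add 4.
The 6th edge added is 4—5.

4-5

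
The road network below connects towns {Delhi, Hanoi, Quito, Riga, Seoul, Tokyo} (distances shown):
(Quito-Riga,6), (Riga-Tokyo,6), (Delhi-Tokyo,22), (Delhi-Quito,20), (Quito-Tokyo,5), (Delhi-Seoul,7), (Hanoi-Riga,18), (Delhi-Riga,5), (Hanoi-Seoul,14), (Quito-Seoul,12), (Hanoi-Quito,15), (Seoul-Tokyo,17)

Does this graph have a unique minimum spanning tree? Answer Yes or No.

No

Kruskal's algorithm — process edges by increasing weight (ties by edge label):
Delhi-Riga (5): add. Components now {Hanoi} {Delhi,Riga} {Tokyo} {Quito} {Seoul}
Quito-Tokyo (5): add. Components now {Hanoi} {Delhi,Riga} {Quito,Tokyo} {Seoul}
Quito-Riga (6): add. Components now {Hanoi} {Delhi,Quito,Riga,Tokyo} {Seoul}
Riga-Tokyo (6): skip — Tokyo and Riga already connected.
Delhi-Seoul (7): add. Components now {Hanoi} {Delhi,Quito,Riga,Seoul,Tokyo}
Quito-Seoul (12): skip — Quito and Seoul already connected.
Hanoi-Seoul (14): add. Components now {Delhi,Hanoi,Quito,Riga,Seoul,Tokyo}
Non-tree edge Riga-Tokyo has weight 6, equal to the heaviest edge on its tree cycle — swapping gives another MST of the same weight. Not unique.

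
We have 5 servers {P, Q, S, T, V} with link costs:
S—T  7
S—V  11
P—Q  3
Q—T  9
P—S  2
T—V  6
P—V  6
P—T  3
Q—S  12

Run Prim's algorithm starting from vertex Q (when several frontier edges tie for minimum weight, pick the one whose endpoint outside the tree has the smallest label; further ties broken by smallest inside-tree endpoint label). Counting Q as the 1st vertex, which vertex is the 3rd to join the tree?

S

Grow the tree from Q using Prim:
Step 1: frontier [P—Q 3, Q—T 9, Q—S 12] → take P—Q (3); add P.
Step 2: frontier [P—S 2, P—T 3, P—V 6, Q—T 9, Q—S 12] → take P—S (2); add S.
Step 3: frontier [P—T 3, P—V 6, Q—T 9, S—T 7, S—V 11] → take P—T (3); add T.
Step 4: frontier [P—V 6, S—V 11, T—V 6] → take P—V (6); add V.
Vertex order: Q, P, S, T, V. The 3rd vertex is S.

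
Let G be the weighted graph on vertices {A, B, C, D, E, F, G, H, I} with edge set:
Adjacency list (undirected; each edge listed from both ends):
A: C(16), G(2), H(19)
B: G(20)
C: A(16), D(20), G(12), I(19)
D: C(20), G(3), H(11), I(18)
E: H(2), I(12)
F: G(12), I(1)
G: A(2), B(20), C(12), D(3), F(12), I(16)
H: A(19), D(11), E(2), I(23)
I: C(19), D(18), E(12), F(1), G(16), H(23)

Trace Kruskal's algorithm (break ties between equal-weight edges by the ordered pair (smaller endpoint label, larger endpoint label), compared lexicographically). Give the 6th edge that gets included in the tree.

Sort edges by weight, then run Kruskal:
F–I (1): add — endpoints in different components.
A–G (2): add — endpoints in different components.
E–H (2): add — endpoints in different components.
D–G (3): add — endpoints in different components.
D–H (11): add — endpoints in different components.
C–G (12): add — endpoints in different components.
E–I (12): add — endpoints in different components.
F–G (12): skip — F and G already connected.
A–C (16): skip — A and C already connected.
G–I (16): skip — G and I already connected.
D–I (18): skip — D and I already connected.
A–H (19): skip — A and H already connected.
C–I (19): skip — C and I already connected.
B–G (20): add — endpoints in different components.
The 6th edge added is C–G.

C-G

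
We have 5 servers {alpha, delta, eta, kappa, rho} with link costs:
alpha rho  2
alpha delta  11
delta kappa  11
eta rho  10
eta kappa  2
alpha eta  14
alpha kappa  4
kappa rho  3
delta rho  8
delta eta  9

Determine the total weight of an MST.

15

Sort edges by weight, then run Kruskal:
alpha rho (2): add — endpoints in different components.
eta kappa (2): add — endpoints in different components.
kappa rho (3): add — endpoints in different components.
alpha kappa (4): skip — kappa and alpha already connected.
delta rho (8): add — endpoints in different components.
MST edges: alpha rho, eta kappa, kappa rho, delta rho; total weight 2+2+3+8 = 15.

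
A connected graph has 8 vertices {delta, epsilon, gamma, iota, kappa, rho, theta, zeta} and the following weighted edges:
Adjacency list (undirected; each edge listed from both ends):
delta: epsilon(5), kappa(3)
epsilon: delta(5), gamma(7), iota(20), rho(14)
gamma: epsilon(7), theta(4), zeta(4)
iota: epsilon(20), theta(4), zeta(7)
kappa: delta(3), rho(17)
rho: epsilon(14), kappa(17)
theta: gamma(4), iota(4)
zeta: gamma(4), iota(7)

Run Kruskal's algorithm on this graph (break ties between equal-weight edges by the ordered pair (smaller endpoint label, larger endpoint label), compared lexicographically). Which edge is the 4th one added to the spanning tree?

iota-theta

Kruskal: consider edges lightest-first.
delta—kappa (3): add — endpoints in different components.
gamma—theta (4): add — endpoints in different components.
gamma—zeta (4): add — endpoints in different components.
iota—theta (4): add — endpoints in different components.
delta—epsilon (5): add — endpoints in different components.
epsilon—gamma (7): add — endpoints in different components.
iota—zeta (7): skip — zeta and iota already connected.
epsilon—rho (14): add — endpoints in different components.
The 4th edge added is iota—theta.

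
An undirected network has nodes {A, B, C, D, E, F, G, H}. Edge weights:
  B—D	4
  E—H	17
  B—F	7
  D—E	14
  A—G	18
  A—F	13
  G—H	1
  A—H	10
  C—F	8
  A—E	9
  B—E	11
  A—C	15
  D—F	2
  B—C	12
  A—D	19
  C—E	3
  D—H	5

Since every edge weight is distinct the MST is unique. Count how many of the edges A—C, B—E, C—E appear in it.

Kruskal: consider edges lightest-first.
G—H (1): add — endpoints in different components.
D—F (2): add — endpoints in different components.
C—E (3): add — endpoints in different components.
B—D (4): add — endpoints in different components.
D—H (5): add — endpoints in different components.
B—F (7): skip — B and F already connected.
C—F (8): add — endpoints in different components.
A—E (9): add — endpoints in different components.
MST edge set: {G—H, D—F, C—E, B—D, D—H, C—F, A—E}.
Of the listed edges, {C—E} are in the MST → 1.

1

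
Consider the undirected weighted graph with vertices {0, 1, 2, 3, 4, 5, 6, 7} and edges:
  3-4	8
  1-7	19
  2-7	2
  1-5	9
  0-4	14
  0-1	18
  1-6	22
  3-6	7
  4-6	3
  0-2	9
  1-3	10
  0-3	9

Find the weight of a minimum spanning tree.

Prim, starting at 3.
Step 1: cheapest edge leaving the tree is 3-6 (7); add 6.
Step 2: cheapest edge leaving the tree is 4-6 (3); add 4.
Step 3: cheapest edge leaving the tree is 0-3 (9); add 0.
Step 4: cheapest edge leaving the tree is 0-2 (9); add 2.
Step 5: cheapest edge leaving the tree is 2-7 (2); add 7.
Step 6: cheapest edge leaving the tree is 1-3 (10); add 1.
Step 7: cheapest edge leaving the tree is 1-5 (9); add 5.
MST edges: 3-6, 4-6, 0-3, 0-2, 2-7, 1-3, 1-5; total weight 7+3+9+9+2+10+9 = 49.

49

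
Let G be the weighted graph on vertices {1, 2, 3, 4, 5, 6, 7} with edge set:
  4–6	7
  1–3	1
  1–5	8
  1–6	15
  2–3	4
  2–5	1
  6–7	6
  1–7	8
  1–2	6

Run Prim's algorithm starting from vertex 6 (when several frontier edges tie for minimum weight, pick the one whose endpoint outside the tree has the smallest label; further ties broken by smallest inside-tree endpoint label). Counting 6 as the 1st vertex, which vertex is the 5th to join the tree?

Prim's algorithm from 6:
Step 1: cheapest edge leaving the tree is 6–7 (6); add 7.
Step 2: cheapest edge leaving the tree is 4–6 (7); add 4.
Step 3: cheapest edge leaving the tree is 1–7 (8); add 1.
Step 4: cheapest edge leaving the tree is 1–3 (1); add 3.
Step 5: cheapest edge leaving the tree is 2–3 (4); add 2.
Step 6: cheapest edge leaving the tree is 2–5 (1); add 5.
Vertex order: 6, 7, 4, 1, 3, 2, 5. The 5th vertex is 3.

3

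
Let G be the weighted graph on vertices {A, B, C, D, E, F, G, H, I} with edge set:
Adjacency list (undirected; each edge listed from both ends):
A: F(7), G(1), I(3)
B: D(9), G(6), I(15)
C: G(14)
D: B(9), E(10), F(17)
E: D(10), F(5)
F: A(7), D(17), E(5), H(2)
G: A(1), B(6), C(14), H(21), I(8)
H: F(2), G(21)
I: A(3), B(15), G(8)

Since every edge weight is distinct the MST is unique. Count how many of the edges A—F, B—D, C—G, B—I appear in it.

3

Sort edges by weight, then run Kruskal:
A—G (1): add — endpoints in different components.
F—H (2): add — endpoints in different components.
A—I (3): add — endpoints in different components.
E—F (5): add — endpoints in different components.
B—G (6): add — endpoints in different components.
A—F (7): add — endpoints in different components.
G—I (8): skip — G and I already connected.
B—D (9): add — endpoints in different components.
D—E (10): skip — D and E already connected.
C—G (14): add — endpoints in different components.
MST edge set: {A—G, F—H, A—I, E—F, B—G, A—F, B—D, C—G}.
Of the listed edges, {A—F, B—D, C—G} are in the MST → 3.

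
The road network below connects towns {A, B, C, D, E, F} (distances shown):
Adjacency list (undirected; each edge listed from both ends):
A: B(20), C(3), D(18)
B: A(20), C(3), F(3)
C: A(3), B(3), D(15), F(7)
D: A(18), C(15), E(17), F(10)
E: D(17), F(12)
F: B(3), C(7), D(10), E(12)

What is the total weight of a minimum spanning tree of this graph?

31

Grow the tree from C using Prim:
Step 1: cheapest edge leaving the tree is A—C (3); add A.
Step 2: cheapest edge leaving the tree is B—C (3); add B.
Step 3: cheapest edge leaving the tree is B—F (3); add F.
Step 4: cheapest edge leaving the tree is D—F (10); add D.
Step 5: cheapest edge leaving the tree is E—F (12); add E.
MST edges: A—C, B—C, B—F, D—F, E—F; total weight 3+3+3+10+12 = 31.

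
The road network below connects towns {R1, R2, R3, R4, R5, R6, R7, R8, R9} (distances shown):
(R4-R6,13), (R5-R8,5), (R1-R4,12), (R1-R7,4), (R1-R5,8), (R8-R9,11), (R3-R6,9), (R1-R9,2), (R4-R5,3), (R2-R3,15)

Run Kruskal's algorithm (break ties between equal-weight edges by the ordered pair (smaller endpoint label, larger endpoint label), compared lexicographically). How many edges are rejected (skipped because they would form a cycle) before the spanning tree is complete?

2

Sort edges by weight, then run Kruskal:
R1-R9 (2): add — endpoints in different components.
R4-R5 (3): add — endpoints in different components.
R1-R7 (4): add — endpoints in different components.
R5-R8 (5): add — endpoints in different components.
R1-R5 (8): add — endpoints in different components.
R3-R6 (9): add — endpoints in different components.
R8-R9 (11): skip — R9 and R8 already connected.
R1-R4 (12): skip — R4 and R1 already connected.
R4-R6 (13): add — endpoints in different components.
R2-R3 (15): add — endpoints in different components.
Edges rejected before the tree was complete: 2.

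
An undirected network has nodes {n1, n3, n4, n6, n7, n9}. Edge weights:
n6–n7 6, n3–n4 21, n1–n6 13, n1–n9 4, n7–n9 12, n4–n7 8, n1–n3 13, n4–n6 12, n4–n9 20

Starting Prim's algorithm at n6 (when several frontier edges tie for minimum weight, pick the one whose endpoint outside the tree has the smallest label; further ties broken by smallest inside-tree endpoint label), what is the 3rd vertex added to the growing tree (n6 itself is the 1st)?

Prim's algorithm from n6:
Step 1: cheapest edge leaving the tree is n6–n7 (6); add n7.
Step 2: cheapest edge leaving the tree is n4–n7 (8); add n4.
Step 3: cheapest edge leaving the tree is n7–n9 (12); add n9.
Step 4: cheapest edge leaving the tree is n1–n9 (4); add n1.
Step 5: cheapest edge leaving the tree is n1–n3 (13); add n3.
Vertex order: n6, n7, n4, n9, n1, n3. The 3rd vertex is n4.

n4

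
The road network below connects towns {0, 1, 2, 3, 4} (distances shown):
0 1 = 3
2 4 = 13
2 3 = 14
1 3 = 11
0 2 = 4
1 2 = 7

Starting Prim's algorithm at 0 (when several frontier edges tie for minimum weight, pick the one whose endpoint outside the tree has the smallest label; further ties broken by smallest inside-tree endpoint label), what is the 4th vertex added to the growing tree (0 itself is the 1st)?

Prim's algorithm from 0:
Step 1: frontier [0 1 3, 0 2 4] → take 0 1 (3); add 1.
Step 2: frontier [0 2 4, 1 2 7, 1 3 11] → take 0 2 (4); add 2.
Step 3: frontier [1 3 11, 2 4 13, 2 3 14] → take 1 3 (11); add 3.
Step 4: frontier [2 4 13] → take 2 4 (13); add 4.
Vertex order: 0, 1, 2, 3, 4. The 4th vertex is 3.

3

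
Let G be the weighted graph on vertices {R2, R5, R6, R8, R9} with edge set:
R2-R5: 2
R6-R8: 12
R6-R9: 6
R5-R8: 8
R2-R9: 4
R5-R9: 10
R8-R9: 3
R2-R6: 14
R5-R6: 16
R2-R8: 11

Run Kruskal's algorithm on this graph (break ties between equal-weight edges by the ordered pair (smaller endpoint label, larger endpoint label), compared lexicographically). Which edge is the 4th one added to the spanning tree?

R6-R9

Kruskal's algorithm — process edges by increasing weight (ties by edge label):
R2-R5 (2): add. Components now {R2,R5} {R8} {R9} {R6}
R8-R9 (3): add. Components now {R2,R5} {R8,R9} {R6}
R2-R9 (4): add. Components now {R2,R5,R8,R9} {R6}
R6-R9 (6): add. Components now {R2,R5,R6,R8,R9}
The 4th edge added is R6-R9.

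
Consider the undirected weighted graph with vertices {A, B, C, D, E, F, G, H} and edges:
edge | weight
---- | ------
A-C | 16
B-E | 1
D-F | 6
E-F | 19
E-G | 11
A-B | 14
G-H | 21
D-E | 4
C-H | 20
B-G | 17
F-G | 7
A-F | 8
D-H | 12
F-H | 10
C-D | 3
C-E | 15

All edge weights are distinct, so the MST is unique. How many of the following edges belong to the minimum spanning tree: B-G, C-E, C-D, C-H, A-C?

1

Sort edges by weight, then run Kruskal:
B-E (1): add — endpoints in different components.
C-D (3): add — endpoints in different components.
D-E (4): add — endpoints in different components.
D-F (6): add — endpoints in different components.
F-G (7): add — endpoints in different components.
A-F (8): add — endpoints in different components.
F-H (10): add — endpoints in different components.
MST edge set: {B-E, C-D, D-E, D-F, F-G, A-F, F-H}.
Of the listed edges, {C-D} are in the MST → 1.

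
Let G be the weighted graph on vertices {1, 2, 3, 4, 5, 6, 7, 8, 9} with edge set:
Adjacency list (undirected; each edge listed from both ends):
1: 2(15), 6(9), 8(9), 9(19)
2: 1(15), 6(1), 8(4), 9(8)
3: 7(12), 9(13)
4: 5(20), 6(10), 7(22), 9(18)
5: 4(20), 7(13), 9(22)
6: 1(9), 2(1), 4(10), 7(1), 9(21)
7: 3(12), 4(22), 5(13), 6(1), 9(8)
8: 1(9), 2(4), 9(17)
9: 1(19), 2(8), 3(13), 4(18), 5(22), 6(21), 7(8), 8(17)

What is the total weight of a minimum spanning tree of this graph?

58

Kruskal: consider edges lightest-first.
2–6 (1): add — endpoints in different components.
6–7 (1): add — endpoints in different components.
2–8 (4): add — endpoints in different components.
2–9 (8): add — endpoints in different components.
7–9 (8): skip — 7 and 9 already connected.
1–6 (9): add — endpoints in different components.
1–8 (9): skip — 1 and 8 already connected.
4–6 (10): add — endpoints in different components.
3–7 (12): add — endpoints in different components.
3–9 (13): skip — 3 and 9 already connected.
5–7 (13): add — endpoints in different components.
MST edges: 2–6, 6–7, 2–8, 2–9, 1–6, 4–6, 3–7, 5–7; total weight 1+1+4+8+9+10+12+13 = 58.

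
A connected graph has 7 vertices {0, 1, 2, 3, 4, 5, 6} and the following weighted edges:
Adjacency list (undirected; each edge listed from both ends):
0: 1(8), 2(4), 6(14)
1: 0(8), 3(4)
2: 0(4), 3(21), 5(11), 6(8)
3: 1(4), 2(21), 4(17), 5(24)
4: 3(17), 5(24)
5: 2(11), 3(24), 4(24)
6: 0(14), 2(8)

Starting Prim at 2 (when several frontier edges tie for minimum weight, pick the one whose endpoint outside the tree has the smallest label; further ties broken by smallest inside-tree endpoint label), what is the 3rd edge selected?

1-3

Prim, starting at 2.
Step 1: cheapest edge leaving the tree is 0–2 (4); add 0.
Step 2: cheapest edge leaving the tree is 0–1 (8); add 1.
Step 3: cheapest edge leaving the tree is 1–3 (4); add 3.
Step 4: cheapest edge leaving the tree is 2–6 (8); add 6.
Step 5: cheapest edge leaving the tree is 2–5 (11); add 5.
Step 6: cheapest edge leaving the tree is 3–4 (17); add 4.
The 3rd edge added is 1–3.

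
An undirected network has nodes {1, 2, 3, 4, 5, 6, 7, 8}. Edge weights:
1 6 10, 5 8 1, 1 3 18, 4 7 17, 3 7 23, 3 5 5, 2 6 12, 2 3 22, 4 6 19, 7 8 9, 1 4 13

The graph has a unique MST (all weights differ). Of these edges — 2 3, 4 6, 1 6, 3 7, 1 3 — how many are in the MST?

Kruskal's algorithm — process edges by increasing weight (ties by edge label):
5 8 (1): add — endpoints in different components.
3 5 (5): add — endpoints in different components.
7 8 (9): add — endpoints in different components.
1 6 (10): add — endpoints in different components.
2 6 (12): add — endpoints in different components.
1 4 (13): add — endpoints in different components.
4 7 (17): add — endpoints in different components.
MST edge set: {5 8, 3 5, 7 8, 1 6, 2 6, 1 4, 4 7}.
Of the listed edges, {1 6} are in the MST → 1.

1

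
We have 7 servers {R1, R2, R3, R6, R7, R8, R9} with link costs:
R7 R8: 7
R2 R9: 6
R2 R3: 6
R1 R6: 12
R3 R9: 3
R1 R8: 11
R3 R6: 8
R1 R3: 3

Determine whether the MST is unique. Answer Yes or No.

No

Sort edges by weight, then run Kruskal:
R1 R3 (3): add — endpoints in different components.
R3 R9 (3): add — endpoints in different components.
R2 R3 (6): add — endpoints in different components.
R2 R9 (6): skip — R2 and R9 already connected.
R7 R8 (7): add — endpoints in different components.
R3 R6 (8): add — endpoints in different components.
R1 R8 (11): add — endpoints in different components.
Non-tree edge R2 R9 has weight 6, equal to the heaviest edge on its tree cycle — swapping gives another MST of the same weight. Not unique.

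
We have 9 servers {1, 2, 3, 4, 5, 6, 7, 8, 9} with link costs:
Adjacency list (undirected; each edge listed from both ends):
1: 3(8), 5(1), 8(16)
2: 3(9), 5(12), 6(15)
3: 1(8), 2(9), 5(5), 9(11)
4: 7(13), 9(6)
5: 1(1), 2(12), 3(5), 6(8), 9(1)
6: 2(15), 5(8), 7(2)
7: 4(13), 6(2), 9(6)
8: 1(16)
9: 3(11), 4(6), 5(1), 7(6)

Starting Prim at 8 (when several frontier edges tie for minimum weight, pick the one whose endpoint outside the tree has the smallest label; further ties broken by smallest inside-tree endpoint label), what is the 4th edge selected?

Grow the tree from 8 using Prim:
Step 1: frontier [1-8 16] → take 1-8 (16); add 1.
Step 2: frontier [1-5 1, 1-3 8] → take 1-5 (1); add 5.
Step 3: frontier [1-3 8, 5-9 1, 3-5 5, 5-6 8, 2-5 12] → take 5-9 (1); add 9.
Step 4: frontier [1-3 8, 3-5 5, 5-6 8, 2-5 12, 4-9 6, 7-9 6, 3-9 11] → take 3-5 (5); add 3.
Step 5: frontier [2-3 9, 5-6 8, 2-5 12, 4-9 6, 7-9 6] → take 4-9 (6); add 4.
Step 6: frontier [2-3 9, 4-7 13, 5-6 8, 2-5 12, 7-9 6] → take 7-9 (6); add 7.
Step 7: frontier [2-3 9, 5-6 8, 2-5 12, 6-7 2] → take 6-7 (2); add 6.
Step 8: frontier [2-3 9, 2-5 12, 2-6 15] → take 2-3 (9); add 2.
The 4th edge added is 3-5.

3-5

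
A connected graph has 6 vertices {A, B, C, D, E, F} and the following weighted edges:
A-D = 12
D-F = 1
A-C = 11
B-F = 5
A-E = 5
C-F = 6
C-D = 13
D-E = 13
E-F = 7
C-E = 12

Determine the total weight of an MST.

Kruskal's algorithm — process edges by increasing weight (ties by edge label):
D-F (1): add — endpoints in different components.
A-E (5): add — endpoints in different components.
B-F (5): add — endpoints in different components.
C-F (6): add — endpoints in different components.
E-F (7): add — endpoints in different components.
MST edges: D-F, A-E, B-F, C-F, E-F; total weight 1+5+5+6+7 = 24.

24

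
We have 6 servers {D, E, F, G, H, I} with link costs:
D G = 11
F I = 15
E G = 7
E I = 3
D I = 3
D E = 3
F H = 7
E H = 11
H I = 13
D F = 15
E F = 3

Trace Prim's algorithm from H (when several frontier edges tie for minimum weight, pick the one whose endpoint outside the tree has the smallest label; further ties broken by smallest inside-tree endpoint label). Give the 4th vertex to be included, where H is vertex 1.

Prim, starting at H.
Step 1: frontier [F H 7, E H 11, H I 13] → take F H (7); add F.
Step 2: frontier [E F 3, D F 15, F I 15, E H 11, H I 13] → take E F (3); add E.
Step 3: frontier [D E 3, E I 3, E G 7, D F 15, F I 15, H I 13] → take D E (3); add D.
Step 4: frontier [D I 3, D G 11, E I 3, E G 7, F I 15, H I 13] → take D I (3); add I.
Step 5: frontier [D G 11, E G 7] → take E G (7); add G.
Vertex order: H, F, E, D, I, G. The 4th vertex is D.

D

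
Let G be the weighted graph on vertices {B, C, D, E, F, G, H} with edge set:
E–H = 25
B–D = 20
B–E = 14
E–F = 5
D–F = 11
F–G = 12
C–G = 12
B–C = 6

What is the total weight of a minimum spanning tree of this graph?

Prim, starting at F.
Step 1: frontier [E–F 5, D–F 11, F–G 12] → take E–F (5); add E.
Step 2: frontier [B–E 14, E–H 25, D–F 11, F–G 12] → take D–F (11); add D.
Step 3: frontier [B–D 20, B–E 14, E–H 25, F–G 12] → take F–G (12); add G.
Step 4: frontier [B–D 20, B–E 14, E–H 25, C–G 12] → take C–G (12); add C.
Step 5: frontier [B–C 6, B–D 20, B–E 14, E–H 25] → take B–C (6); add B.
Step 6: frontier [E–H 25] → take E–H (25); add H.
MST edges: E–F, D–F, F–G, C–G, B–C, E–H; total weight 5+11+12+12+6+25 = 71.

71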